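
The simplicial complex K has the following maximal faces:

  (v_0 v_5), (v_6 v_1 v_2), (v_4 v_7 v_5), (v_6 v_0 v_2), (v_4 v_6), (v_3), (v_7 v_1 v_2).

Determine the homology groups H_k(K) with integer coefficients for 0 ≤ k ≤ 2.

K has 8 vertices, 12 edges, 4 triangles.
rank ∂_0 = 0, rank ∂_1 = 6 ⇒ b_0 = 8 − 0 − 6 = 2; all invariant factors of ∂_1 are 1 so no torsion. So H_0 ≅ Z^2.
rank ∂_1 = 6, rank ∂_2 = 4 ⇒ b_1 = 12 − 6 − 4 = 2; all invariant factors of ∂_2 are 1 so no torsion. So H_1 ≅ Z^2.
rank ∂_2 = 4, rank ∂_3 = 0 ⇒ b_2 = 4 − 4 − 0 = 0. So H_2 ≅ 0.

H_0 = Z^2,  H_1 = Z^2,  H_2 = 0.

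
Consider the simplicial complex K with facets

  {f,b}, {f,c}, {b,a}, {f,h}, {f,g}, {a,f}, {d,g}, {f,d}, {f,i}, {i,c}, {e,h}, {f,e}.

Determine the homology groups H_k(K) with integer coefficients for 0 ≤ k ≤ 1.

We work with the vertex ordering a < b < c < d < e < f < g < h < i. The simplices of K, each written with vertices in increasing order, are:

  0-simplices (9): a, b, c, d, e, f, g, h, i
  1-simplices (12): ab, af, bf, cf, ci, df, dg, ef, eh, fg, fh, fi

Hence C_0 ≅ Z^9, C_1 ≅ Z^12.

∂_1: C_1 → C_0 sends each edge [p,q] (with p < q) to q − p.
As a 9×12 matrix over Z this has rank 8, with invariant factors (1,1,1,1,1,1,1,1).

Now H_k = ker ∂_k / im ∂_{k+1}, so:

  H_0: rank C_0 − rank ∂_1 = 9 − 8 = 1, and the invariant factors of ∂_1 are all 1, so H_0 ≅ Z.
  H_1: rank ker ∂_1 − rank ∂_2 = (12 − 8) − 0 = 4, and there is no ∂_2, so H_1 ≅ Z^4.

H_0 = Z,  H_1 = Z^4.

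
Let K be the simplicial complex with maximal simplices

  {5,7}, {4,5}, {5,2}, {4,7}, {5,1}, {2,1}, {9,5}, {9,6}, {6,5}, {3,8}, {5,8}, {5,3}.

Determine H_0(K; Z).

Take the total order 1 < 2 < 3 < 4 < 5 < 6 < 7 < 8 < 9 on the vertex set. Then K (dimension 1) consists of the simplices:

  0-simplices (9): [1], [2], [3], [4], [5], [6], [7], [8], [9]
  1-simplices (12): [1,2], [1,5], [2,5], [3,5], [3,8], [4,5], [4,7], [5,6], [5,7], [5,8], [5,9], [6,9]

giving chain groups C_0 ≅ Z^9, C_1 ≅ Z^12.

∂_1: C_1 → C_0 is given by ∂[p,q] = [q] − [p]. For instance
  ∂[1,5] = [5] − [1].
The resulting 9×12 matrix has rank 8, and its Smith normal form has invariant factors (1,1,1,1,1,1,1,1).

Now H_k = ker ∂_k / im ∂_{k+1}, so:

  H_0: rank C_0 − rank ∂_1 = 9 − 8 = 1, and the invariant factors of ∂_1 are all 1, so H_0 = Z.

(K is a triangulation of a wedge of 4 circles.)

H_0 ≅ Z.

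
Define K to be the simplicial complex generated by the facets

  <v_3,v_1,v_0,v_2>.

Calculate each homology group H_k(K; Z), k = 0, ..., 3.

H_0 = Z,  H_1 = 0,  H_2 = 0,  H_3 = 0.

Fix the vertex order v_0 < v_1 < v_2 < v_3 and write every simplex with vertices in increasing order. Then dim K = 3 and the simplices of K are:

  0-simplices (4): [v_0], [v_1], [v_2], [v_3]
  1-simplices (6): [v_0,v_1], [v_0,v_2], [v_0,v_3], [v_1,v_2], [v_1,v_3], [v_2,v_3]
  2-simplices (4): [v_0,v_1,v_2], [v_0,v_1,v_3], [v_0,v_2,v_3], [v_1,v_2,v_3]
  3-simplices (1): [v_0,v_1,v_2,v_3]

Hence C_0 ≅ Z^4, C_1 ≅ Z^6, C_2 ≅ Z^4, C_3 ≅ Z^1.

∂_1: C_1 → C_0 sends each edge [p,q] (with p < q) to q − p. For instance
  ∂[v_1,v_3] = [v_3] − [v_1].
The resulting 4×6 matrix has rank 3, and its Smith normal form has invariant factors (1,1,1).

The boundary map ∂_2: C_2 → C_1 sends each 2-simplex [p,q,r] to [q,r] − [p,r] + [p,q]. For instance
  ∂[v_0,v_1,v_2] = [v_1,v_2] − [v_0,v_2] + [v_0,v_1],
  ∂[v_1,v_2,v_3] = [v_2,v_3] − [v_1,v_3] + [v_1,v_2].
This gives a 6×4 integer matrix of rank 3; reducing to Smith normal form yields diagonal entries (1,1,1).

∂_3: C_3 → C_2 sends each 3-simplex σ to the alternating sum Σ_i (−1)^i (σ with its i-th vertex removed). For instance
  ∂[v_0,v_1,v_2,v_3] = [v_1,v_2,v_3] − [v_0,v_2,v_3] + [v_0,v_1,v_3] − [v_0,v_1,v_2].
The 4×1 boundary matrix has rank 1 and Smith normal form diag(1).

Reading off H_k = ker ∂_k / im ∂_{k+1}:

  H_0: rank C_0 − rank ∂_1 = 4 − 3 = 1, and the invariant factors of ∂_1 are all 1, so H_0 = Z.
  H_1: rank ker ∂_1 − rank ∂_2 = (6 − 3) − 3 = 0, and the invariant factors of ∂_2 are all 1, so H_1 = 0.
  H_2: rank ker ∂_2 − rank ∂_3 = (4 − 3) − 1 = 0, and the invariant factors of ∂_3 are all 1, so H_2 = 0.
  H_3: rank ker ∂_3 − rank ∂_4 = (1 − 1) − 0 = 0, and there is no ∂_4, so H_3 = 0.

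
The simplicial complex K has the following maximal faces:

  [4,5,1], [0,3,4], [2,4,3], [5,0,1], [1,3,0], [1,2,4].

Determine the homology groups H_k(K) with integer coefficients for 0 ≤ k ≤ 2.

Take the total order 0 < 1 < 2 < 3 < 4 < 5 on the vertex set. Then K (dimension 2) consists of the simplices:

  0-simplices (6): [0], [1], [2], [3], [4], [5]
  1-simplices (12): [0,1], [0,3], [0,4], [0,5], [1,2], [1,3], [1,4], [1,5], [2,3], [2,4], [3,4], [4,5]
  2-simplices (6): [0,1,3], [0,1,5], [0,3,4], [1,2,4], [1,4,5], [2,3,4]

so the chain groups are C_0 ≅ Z^6, C_1 ≅ Z^12, C_2 ≅ Z^6.

Boundary ∂_1: C_1 → C_0 maps an edge to its endpoints' difference, ∂[p,q] = q − p.
This gives a 6×12 integer matrix of rank 5; reducing to Smith normal form yields diagonal entries (1,1,1,1,1).

Boundary ∂_2: C_2 → C_1 acts by ∂[p,q,r] = [q,r] − [p,r] + [p,q]. For instance
  ∂[0,3,4] = [3,4] − [0,4] + [0,3],
  ∂[1,4,5] = [4,5] − [1,5] + [1,4].
The 12×6 boundary matrix has rank 6 and Smith normal form diag(1,1,1,1,1,1).

Now H_k = ker ∂_k / im ∂_{k+1}, so:

  H_0: rank C_0 − rank ∂_1 = 6 − 5 = 1, and the invariant factors of ∂_1 are all 1, so H_0 = Z.
  H_1: rank ker ∂_1 − rank ∂_2 = (12 − 5) − 6 = 1, and the invariant factors of ∂_2 are all 1, so H_1 = Z.
  H_2: rank ker ∂_2 − rank ∂_3 = (6 − 6) − 0 = 0, and there is no ∂_3, so H_2 = 0.

As a check, the Euler characteristic is 6 − 12 + 6 = 0, which agrees with 1 − 1 + 0 = 0.

H_0 = Z,  H_1 = Z,  H_2 = 0.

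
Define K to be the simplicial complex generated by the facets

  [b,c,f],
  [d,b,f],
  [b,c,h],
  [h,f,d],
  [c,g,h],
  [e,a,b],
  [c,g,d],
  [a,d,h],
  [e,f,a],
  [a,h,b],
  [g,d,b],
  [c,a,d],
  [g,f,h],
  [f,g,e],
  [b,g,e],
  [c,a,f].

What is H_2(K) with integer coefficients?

Order the vertices as a < b < c < d < e < f < g < h. Listing each simplex with vertices in this order, K has dimension 2 with simplices:

  0-simplices (8): a, b, c, d, e, f, g, h
  1-simplices (24): ab, ac, ad, ae, af, ah, bc, bd, be, bf, bg, bh, cd, cf, cg, ch, df, dg, dh, ef, eg, fg, fh, gh
  2-simplices (16): abe, abh, acd, acf, adh, aef, bcf, bch, bdf, bdg, beg, cdg, cgh, dfh, efg, fgh

Hence C_0 ≅ Z^8, C_1 ≅ Z^24, C_2 ≅ Z^16.

The boundary map ∂_1: C_1 → C_0 maps an edge to its endpoints' difference, ∂[p,q] = q − p. For instance
  ∂bc = c − b.
The resulting 8×24 matrix has rank 7, and its Smith normal form has invariant factors (1,1,1,1,1,1,1).

∂_2: C_2 → C_1 maps a triangle to the signed sum of its edges. For instance
  ∂acd = cd − ad + ac,
  ∂cdg = dg − cg + cd.
The resulting 24×16 matrix has rank 15, and its Smith normal form has invariant factors (1,1,1,1,1,1,1,1,1,1,1,1,1,1,1).

Now H_k = ker ∂_k / im ∂_{k+1}, so:

  H_2: rank ker ∂_2 − rank ∂_3 = (16 − 15) − 0 = 1, and there is no ∂_3, so H_2 = Z.

H_2 ≅ Z.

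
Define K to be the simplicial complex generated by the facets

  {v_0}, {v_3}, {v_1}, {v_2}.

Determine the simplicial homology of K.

Fix the vertex order v_0 < v_1 < v_2 < v_3 and write every simplex with vertices in increasing order. Then dim K = 0 and the simplices of K are:

  0-simplices (4): [v_0], [v_1], [v_2], [v_3]

so the chain groups are C_0 ≅ Z^4.

Reading off H_k = ker ∂_k / im ∂_{k+1}:

  H_0: rank C_0 − rank ∂_1 = 4 − 0 = 4, and there is no ∂_1, so H_0 ≅ Z^4.

H_0 = Z^4.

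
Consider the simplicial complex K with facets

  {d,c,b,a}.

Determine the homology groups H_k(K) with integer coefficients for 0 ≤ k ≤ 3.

Take the total order a < b < c < d on the vertex set. Then K (dimension 3) consists of the simplices:

  0-simplices (4): a, b, c, d
  1-simplices (6): ab, ac, ad, bc, bd, cd
  2-simplices (4): abc, abd, acd, bcd
  3-simplices (1): abcd

giving chain groups C_0 ≅ Z^4, C_1 ≅ Z^6, C_2 ≅ Z^4, C_3 ≅ Z^1.

Boundary ∂_1: C_1 → C_0 is given by ∂[p,q] = [q] − [p].
This gives a 4×6 integer matrix of rank 3; reducing to Smith normal form yields diagonal entries (1,1,1).

Boundary ∂_2: C_2 → C_1 acts by ∂[p,q,r] = [q,r] − [p,r] + [p,q]. For instance
  ∂bcd = cd − bd + bc,
  ∂abd = bd − ad + ab.
This gives a 6×4 integer matrix of rank 3; reducing to Smith normal form yields diagonal entries (1,1,1).

The boundary map ∂_3: C_3 → C_2 sends each 3-simplex σ to the alternating sum Σ_i (−1)^i (σ with its i-th vertex removed). For instance
  ∂abcd = bcd − acd + abd − abc.
The resulting 4×1 matrix has rank 1, and its Smith normal form has invariant factors (1).

Computing H_k = (kernel of ∂_k) / (image of ∂_{k+1}):

  H_0: rank C_0 − rank ∂_1 = 4 − 3 = 1, and the invariant factors of ∂_1 are all 1, so H_0 ≅ Z.
  H_1: rank ker ∂_1 − rank ∂_2 = (6 − 3) − 3 = 0, and the invariant factors of ∂_2 are all 1, so H_1 ≅ 0.
  H_2: rank ker ∂_2 − rank ∂_3 = (4 − 3) − 1 = 0, and the invariant factors of ∂_3 are all 1, so H_2 ≅ 0.
  H_3: rank ker ∂_3 − rank ∂_4 = (1 − 1) − 0 = 0, and there is no ∂_4, so H_3 ≅ 0.

As a check, the Euler characteristic is 4 − 6 + 4 − 1 = 1, which agrees with 1 − 0 + 0 − 0 = 1.
(K is a triangulation of the 3-simplex.)

H_0 = Z,  H_1 = 0,  H_2 = 0,  H_3 = 0.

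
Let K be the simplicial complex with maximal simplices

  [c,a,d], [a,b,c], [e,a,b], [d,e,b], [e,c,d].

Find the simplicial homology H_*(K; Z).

K has 5 vertices, 10 edges, 5 triangles.
rank ∂_0 = 0, rank ∂_1 = 4 ⇒ b_0 = 5 − 0 − 4 = 1; all invariant factors of ∂_1 are 1 so no torsion. So H_0 = Z.
rank ∂_1 = 4, rank ∂_2 = 5 ⇒ b_1 = 10 − 4 − 5 = 1; all invariant factors of ∂_2 are 1 so no torsion. So H_1 = Z.
rank ∂_2 = 5, rank ∂_3 = 0 ⇒ b_2 = 5 − 5 − 0 = 0. So H_2 = 0.

H_0 ≅ Z,  H_1 ≅ Z,  H_2 = 0.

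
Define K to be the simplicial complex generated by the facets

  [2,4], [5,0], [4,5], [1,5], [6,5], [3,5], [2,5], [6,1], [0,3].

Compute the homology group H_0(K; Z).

H_0 ≅ Z.

Order the vertices as 0 < 1 < 2 < 3 < 4 < 5 < 6. Listing each simplex with vertices in this order, K has dimension 1 with simplices:

  0-simplices (7): [0], [1], [2], [3], [4], [5], [6]
  1-simplices (9): [0,3], [0,5], [1,5], [1,6], [2,4], [2,5], [3,5], [4,5], [5,6]

Hence C_0 ≅ Z^7, C_1 ≅ Z^9.

The boundary map ∂_1: C_1 → C_0 is given by ∂[p,q] = [q] − [p]. For instance
  ∂[3,5] = [5] − [3].
The 7×9 boundary matrix has rank 6 and Smith normal form diag(1,1,1,1,1,1).

Reading off H_k = ker ∂_k / im ∂_{k+1}:

  H_0: rank C_0 − rank ∂_1 = 7 − 6 = 1, and the invariant factors of ∂_1 are all 1, so H_0 = Z.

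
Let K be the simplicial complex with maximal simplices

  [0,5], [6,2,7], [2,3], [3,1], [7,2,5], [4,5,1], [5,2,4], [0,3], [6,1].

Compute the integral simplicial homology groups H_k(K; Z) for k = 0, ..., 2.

Fix the vertex order 0 < 1 < 2 < 3 < 4 < 5 < 6 < 7 and write every simplex with vertices in increasing order. Then dim K = 2 and the simplices of K are:

  0-simplices (8): [0], [1], [2], [3], [4], [5], [6], [7]
  1-simplices (14): [0,3], [0,5], [1,3], [1,4], [1,5], [1,6], [2,3], [2,4], [2,5], [2,6], [2,7], [4,5], [5,7], [6,7]
  2-simplices (4): [1,4,5], [2,4,5], [2,5,7], [2,6,7]

so the chain groups are C_0 ≅ Z^8, C_1 ≅ Z^14, C_2 ≅ Z^4.

∂_1: C_1 → C_0 maps an edge to its endpoints' difference, ∂[p,q] = q − p. For instance
  ∂[2,5] = [5] − [2].
The 8×14 boundary matrix has rank 7 and Smith normal form diag(1,1,1,1,1,1,1).

∂_2: C_2 → C_1 acts by ∂[p,q,r] = [q,r] − [p,r] + [p,q]. For instance
  ∂[2,5,7] = [5,7] − [2,7] + [2,5],
  ∂[2,6,7] = [6,7] − [2,7] + [2,6].
The 14×4 boundary matrix has rank 4 and Smith normal form diag(1,1,1,1).

Now H_k = ker ∂_k / im ∂_{k+1}, so:

  H_0: rank C_0 − rank ∂_1 = 8 − 7 = 1, and the invariant factors of ∂_1 are all 1, so H_0 ≅ Z.
  H_1: rank ker ∂_1 − rank ∂_2 = (14 − 7) − 4 = 3, and the invariant factors of ∂_2 are all 1, so H_1 ≅ Z^3.
  H_2: rank ker ∂_2 − rank ∂_3 = (4 − 4) − 0 = 0, and there is no ∂_3, so H_2 ≅ 0.

As a check, the Euler characteristic is 8 − 14 + 4 = -2, which agrees with 1 − 3 + 0 = -2.

H_0 ≅ Z,  H_1 ≅ Z^3,  H_2 = 0.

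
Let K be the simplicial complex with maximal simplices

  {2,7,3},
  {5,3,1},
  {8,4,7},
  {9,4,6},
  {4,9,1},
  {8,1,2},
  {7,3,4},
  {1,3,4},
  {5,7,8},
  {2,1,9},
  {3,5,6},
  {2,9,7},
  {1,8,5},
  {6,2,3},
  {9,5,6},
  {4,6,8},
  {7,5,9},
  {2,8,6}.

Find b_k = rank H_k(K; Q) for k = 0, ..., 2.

b_0 = 1, b_1 = 2, b_2 = 1.

We work with the vertex ordering 1 < 2 < 3 < 4 < 5 < 6 < 7 < 8 < 9. The simplices of K, each written with vertices in increasing order, are:

  0-simplices (9): [1], [2], [3], [4], [5], [6], [7], [8], [9]
  1-simplices (27): (27 of them)
  2-simplices (18): [1,2,8], [1,2,9], [1,3,4], [1,3,5], [1,4,9], [1,5,8], [2,3,6], [2,3,7], [2,6,8], [2,7,9], [3,4,7], [3,5,6], [4,6,8], [4,6,9], [4,7,8], [5,6,9], [5,7,8], [5,7,9]

giving chain groups C_0 ≅ Z^9, C_1 ≅ Z^27, C_2 ≅ Z^18.

∂_1: C_1 → C_0 maps an edge to its endpoints' difference, ∂[p,q] = q − p. For instance
  ∂[4,6] = [6] − [4].
The 9×27 boundary matrix has rank 8 and Smith normal form diag(1,1,1,1,1,1,1,1).

∂_2: C_2 → C_1 acts by ∂[p,q,r] = [q,r] − [p,r] + [p,q]. For instance
  ∂[2,7,9] = [7,9] − [2,9] + [2,7],
  ∂[3,5,6] = [5,6] − [3,6] + [3,5].
As a 27×18 matrix over Z this has rank 17, with invariant factors (1,1,1,1,1,1,1,1,1,1,1,1,1,1,1,1,1).

Computing H_k = (kernel of ∂_k) / (image of ∂_{k+1}):

  H_0: rank C_0 − rank ∂_1 = 9 − 8 = 1, and the invariant factors of ∂_1 are all 1, so H_0 = Z.
  H_1: rank ker ∂_1 − rank ∂_2 = (27 − 8) − 17 = 2, and the invariant factors of ∂_2 are all 1, so H_1 = Z^2.
  H_2: rank ker ∂_2 − rank ∂_3 = (18 − 17) − 0 = 1, and there is no ∂_3, so H_2 = Z.

(K is a triangulation of the torus T^2.)

Hence the Betti numbers are b_0 = 1, b_1 = 2, b_2 = 1.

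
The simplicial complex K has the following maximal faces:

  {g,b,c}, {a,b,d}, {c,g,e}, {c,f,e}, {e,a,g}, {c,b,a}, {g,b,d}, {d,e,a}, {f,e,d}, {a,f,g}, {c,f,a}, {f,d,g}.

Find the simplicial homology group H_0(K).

H_0 ≅ Z.

K has 7 vertices, 18 edges, 12 triangles.
rank ∂_0 = 0, rank ∂_1 = 6 ⇒ b_0 = 7 − 0 − 6 = 1; all invariant factors of ∂_1 are 1 so no torsion. So H_0 ≅ Z.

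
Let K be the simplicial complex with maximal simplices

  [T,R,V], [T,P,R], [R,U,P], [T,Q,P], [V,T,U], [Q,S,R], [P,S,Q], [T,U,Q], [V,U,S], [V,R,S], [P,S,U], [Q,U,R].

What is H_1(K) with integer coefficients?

Order the vertices as P < Q < R < S < T < U < V. Listing each simplex with vertices in this order, K has dimension 2 with simplices:

  0-simplices (7): P, Q, R, S, T, U, V
  1-simplices (18): PQ, PR, PS, PT, PU, QR, QS, QT, QU, RS, RT, RU, RV, SU, SV, TU, TV, UV
  2-simplices (12): PQS, PQT, PRT, PRU, PSU, QRS, QRU, QTU, RSV, RTV, SUV, TUV

Hence C_0 ≅ Z^7, C_1 ≅ Z^18, C_2 ≅ Z^12.

∂_1: C_1 → C_0 is given by ∂[p,q] = [q] − [p].
The resulting 7×18 matrix has rank 6, and its Smith normal form has invariant factors (1,1,1,1,1,1).

Boundary ∂_2: C_2 → C_1 acts by ∂[p,q,r] = [q,r] − [p,r] + [p,q]. For instance
  ∂QRU = RU − QU + QR,
  ∂QRS = RS − QS + QR.
This gives a 18×12 integer matrix of rank 12; reducing to Smith normal form yields diagonal entries (1,1,1,1,1,1,1,1,1,1,1,2).

Computing H_k = (kernel of ∂_k) / (image of ∂_{k+1}):

  H_1: rank ker ∂_1 − rank ∂_2 = (18 − 6) − 12 = 0, and ∂_2 has invariant factor 2 > 1, so H_1 = Z/2.

H_1 ≅ Z/2.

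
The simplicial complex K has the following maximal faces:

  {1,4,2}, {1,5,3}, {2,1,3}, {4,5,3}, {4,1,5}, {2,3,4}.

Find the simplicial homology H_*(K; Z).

H_0 = Z,  H_1 = 0,  H_2 = Z.

K has 5 vertices, 9 edges, 6 triangles.
rank ∂_0 = 0, rank ∂_1 = 4 ⇒ b_0 = 5 − 0 − 4 = 1; all invariant factors of ∂_1 are 1 so no torsion. So H_0 = Z.
rank ∂_1 = 4, rank ∂_2 = 5 ⇒ b_1 = 9 − 4 − 5 = 0; all invariant factors of ∂_2 are 1 so no torsion. So H_1 = 0.
rank ∂_2 = 5, rank ∂_3 = 0 ⇒ b_2 = 6 − 5 − 0 = 1. So H_2 = Z.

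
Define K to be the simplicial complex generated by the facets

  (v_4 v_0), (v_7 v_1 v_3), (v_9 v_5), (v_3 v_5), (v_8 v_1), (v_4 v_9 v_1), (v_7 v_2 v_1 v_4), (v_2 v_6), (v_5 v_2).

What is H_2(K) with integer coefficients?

H_2 ≅ 0.

Take the total order v_0 < v_1 < v_2 < v_3 < v_4 < v_5 < v_6 < v_7 < v_8 < v_9 on the vertex set. Then K (dimension 3) consists of the simplices:

  0-simplices (10): [v_0], [v_1], [v_2], [v_3], [v_4], [v_5], [v_6], [v_7], [v_8], [v_9]
  1-simplices (16): (16 of them)
  2-simplices (6): [v_1,v_2,v_4], [v_1,v_2,v_7], [v_1,v_3,v_7], [v_1,v_4,v_7], [v_1,v_4,v_9], [v_2,v_4,v_7]
  3-simplices (1): [v_1,v_2,v_4,v_7]

so the chain groups are C_0 ≅ Z^10, C_1 ≅ Z^16, C_2 ≅ Z^6, C_3 ≅ Z^1.

∂_1: C_1 → C_0 sends each edge [p,q] (with p < q) to q − p. For instance
  ∂[v_5,v_9] = [v_9] − [v_5].
As a 10×16 matrix over Z this has rank 9, with invariant factors (1,1,1,1,1,1,1,1,1).

The boundary map ∂_2: C_2 → C_1 acts by ∂[p,q,r] = [q,r] − [p,r] + [p,q]. For instance
  ∂[v_2,v_4,v_7] = [v_4,v_7] − [v_2,v_7] + [v_2,v_4],
  ∂[v_1,v_4,v_9] = [v_4,v_9] − [v_1,v_9] + [v_1,v_4].
This gives a 16×6 integer matrix of rank 5; reducing to Smith normal form yields diagonal entries (1,1,1,1,1).

The boundary map ∂_3: C_3 → C_2 sends each 3-simplex σ to the alternating sum Σ_i (−1)^i (σ with its i-th vertex removed). For instance
  ∂[v_1,v_2,v_4,v_7] = [v_2,v_4,v_7] − [v_1,v_4,v_7] + [v_1,v_2,v_7] − [v_1,v_2,v_4].
As a 6×1 matrix over Z this has rank 1, with invariant factors (1).

Reading off H_k = ker ∂_k / im ∂_{k+1}:

  H_2: rank ker ∂_2 − rank ∂_3 = (6 − 5) − 1 = 0, and the invariant factors of ∂_3 are all 1, so H_2 = 0.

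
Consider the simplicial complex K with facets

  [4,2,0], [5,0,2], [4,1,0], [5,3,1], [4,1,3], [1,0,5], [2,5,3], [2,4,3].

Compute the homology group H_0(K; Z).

H_0 = Z.

Fix the vertex order 0 < 1 < 2 < 3 < 4 < 5 and write every simplex with vertices in increasing order. Then dim K = 2 and the simplices of K are:

  0-simplices (6): [0], [1], [2], [3], [4], [5]
  1-simplices (12): [0,1], [0,2], [0,4], [0,5], [1,3], [1,4], [1,5], [2,3], [2,4], [2,5], [3,4], [3,5]
  2-simplices (8): [0,1,4], [0,1,5], [0,2,4], [0,2,5], [1,3,4], [1,3,5], [2,3,4], [2,3,5]

so the chain groups are C_0 ≅ Z^6, C_1 ≅ Z^12, C_2 ≅ Z^8.

The boundary map ∂_1: C_1 → C_0 sends each edge [p,q] (with p < q) to q − p.
As a 6×12 matrix over Z this has rank 5, with invariant factors (1,1,1,1,1).

∂_2: C_2 → C_1 acts by ∂[p,q,r] = [q,r] − [p,r] + [p,q]. For instance
  ∂[1,3,4] = [3,4] − [1,4] + [1,3],
  ∂[0,1,4] = [1,4] − [0,4] + [0,1].
The 12×8 boundary matrix has rank 7 and Smith normal form diag(1,1,1,1,1,1,1).

Now H_k = ker ∂_k / im ∂_{k+1}, so:

  H_0: rank C_0 − rank ∂_1 = 6 − 5 = 1, and the invariant factors of ∂_1 are all 1, so H_0 = Z.

(K is a triangulation of the 2-sphere S^2.)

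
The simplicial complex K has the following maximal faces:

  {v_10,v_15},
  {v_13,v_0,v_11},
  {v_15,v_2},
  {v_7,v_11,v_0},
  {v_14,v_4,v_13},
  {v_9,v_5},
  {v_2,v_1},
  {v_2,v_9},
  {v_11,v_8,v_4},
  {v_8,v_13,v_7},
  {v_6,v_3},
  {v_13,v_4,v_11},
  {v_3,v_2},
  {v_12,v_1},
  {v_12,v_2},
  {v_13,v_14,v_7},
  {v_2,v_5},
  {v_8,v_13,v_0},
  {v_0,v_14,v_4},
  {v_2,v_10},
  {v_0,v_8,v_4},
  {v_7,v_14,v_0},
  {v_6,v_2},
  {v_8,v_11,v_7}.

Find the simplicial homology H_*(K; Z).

H_0 = Z^2,  H_1 = Z^4 ⊕ Z/2Z,  H_2 = 0.

Take the total order v_0 < v_1 < v_2 < v_3 < v_4 < v_5 < v_6 < v_7 < v_8 < v_9 < v_10 < v_11 < v_12 < v_13 < v_14 < v_15 on the vertex set. Then K (dimension 2) consists of the simplices:

  0-simplices (16): [v_0], [v_1], [v_2], [v_3], [v_4], [v_5], [v_6], [v_7], [v_8], [v_9], [v_10], [v_11], [v_12], [v_13], [v_14], [v_15]
  1-simplices (30): (30 of them)
  2-simplices (12): (12 of them)

Hence C_0 ≅ Z^16, C_1 ≅ Z^30, C_2 ≅ Z^12.

The boundary map ∂_1: C_1 → C_0 is given by ∂[p,q] = [q] − [p]. For instance
  ∂[v_13,v_14] = [v_14] − [v_13].
The 16×30 boundary matrix has rank 14 and Smith normal form diag(1,1,1,1,1,1,1,1,1,1,1,1,1,1).

Boundary ∂_2: C_2 → C_1 maps a triangle to the signed sum of its edges. For instance
  ∂[v_0,v_7,v_11] = [v_7,v_11] − [v_0,v_11] + [v_0,v_7],
  ∂[v_0,v_4,v_14] = [v_4,v_14] − [v_0,v_14] + [v_0,v_4].
The resulting 30×12 matrix has rank 12, and its Smith normal form has invariant factors (1,1,1,1,1,1,1,1,1,1,1,2).

Now H_k = ker ∂_k / im ∂_{k+1}, so:

  H_0: rank C_0 − rank ∂_1 = 16 − 14 = 2, and the invariant factors of ∂_1 are all 1, so H_0 = Z^2.
  H_1: rank ker ∂_1 − rank ∂_2 = (30 − 14) − 12 = 4, and ∂_2 has invariant factor 2 > 1, so H_1 = Z^4 ⊕ Z/2Z.
  H_2: rank ker ∂_2 − rank ∂_3 = (12 − 12) − 0 = 0, and there is no ∂_3, so H_2 = 0.

(K is a triangulation of the disjoint union of a wedge of 4 circles and the real projective plane RP^2.)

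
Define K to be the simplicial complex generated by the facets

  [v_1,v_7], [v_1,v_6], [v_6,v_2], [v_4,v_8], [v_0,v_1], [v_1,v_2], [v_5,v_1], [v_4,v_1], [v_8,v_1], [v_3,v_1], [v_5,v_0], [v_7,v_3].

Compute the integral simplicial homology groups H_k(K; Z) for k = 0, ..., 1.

H_0 ≅ Z,  H_1 ≅ Z^4.

Order the vertices as v_0 < v_1 < v_2 < v_3 < v_4 < v_5 < v_6 < v_7 < v_8. Listing each simplex with vertices in this order, K has dimension 1 with simplices:

  0-simplices (9): [v_0], [v_1], [v_2], [v_3], [v_4], [v_5], [v_6], [v_7], [v_8]
  1-simplices (12): [v_0,v_1], [v_0,v_5], [v_1,v_2], [v_1,v_3], [v_1,v_4], [v_1,v_5], [v_1,v_6], [v_1,v_7], [v_1,v_8], [v_2,v_6], [v_3,v_7], [v_4,v_8]

Hence C_0 ≅ Z^9, C_1 ≅ Z^12.

Boundary ∂_1: C_1 → C_0 maps an edge to its endpoints' difference, ∂[p,q] = q − p. For instance
  ∂[v_0,v_5] = [v_5] − [v_0].
The 9×12 boundary matrix has rank 8 and Smith normal form diag(1,1,1,1,1,1,1,1).

Computing H_k = (kernel of ∂_k) / (image of ∂_{k+1}):

  H_0: rank C_0 − rank ∂_1 = 9 − 8 = 1, and the invariant factors of ∂_1 are all 1, so H_0 = Z.
  H_1: rank ker ∂_1 − rank ∂_2 = (12 − 8) − 0 = 4, and there is no ∂_2, so H_1 = Z^4.

As a check, the Euler characteristic is 9 − 12 = -3, which agrees with 1 − 4 = -3.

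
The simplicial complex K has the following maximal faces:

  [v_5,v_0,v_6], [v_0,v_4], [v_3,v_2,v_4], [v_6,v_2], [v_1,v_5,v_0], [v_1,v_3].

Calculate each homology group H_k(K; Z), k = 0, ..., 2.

H_0 ≅ Z,  H_1 ≅ Z^2,  H_2 = 0.

Order the vertices as v_0 < v_1 < v_2 < v_3 < v_4 < v_5 < v_6. Listing each simplex with vertices in this order, K has dimension 2 with simplices:

  0-simplices (7): [v_0], [v_1], [v_2], [v_3], [v_4], [v_5], [v_6]
  1-simplices (11): [v_0,v_1], [v_0,v_4], [v_0,v_5], [v_0,v_6], [v_1,v_3], [v_1,v_5], [v_2,v_3], [v_2,v_4], [v_2,v_6], [v_3,v_4], [v_5,v_6]
  2-simplices (3): [v_0,v_1,v_5], [v_0,v_5,v_6], [v_2,v_3,v_4]

so the chain groups are C_0 ≅ Z^7, C_1 ≅ Z^11, C_2 ≅ Z^3.

Boundary ∂_1: C_1 → C_0 is given by ∂[p,q] = [q] − [p].
As a 7×11 matrix over Z this has rank 6, with invariant factors (1,1,1,1,1,1).

Boundary ∂_2: C_2 → C_1 acts by ∂[p,q,r] = [q,r] − [p,r] + [p,q]. For instance
  ∂[v_0,v_1,v_5] = [v_1,v_5] − [v_0,v_5] + [v_0,v_1],
  ∂[v_0,v_5,v_6] = [v_5,v_6] − [v_0,v_6] + [v_0,v_5].
As a 11×3 matrix over Z this has rank 3, with invariant factors (1,1,1).

Computing H_k = (kernel of ∂_k) / (image of ∂_{k+1}):

  H_0: rank C_0 − rank ∂_1 = 7 − 6 = 1, and the invariant factors of ∂_1 are all 1, so H_0 ≅ Z.
  H_1: rank ker ∂_1 − rank ∂_2 = (11 − 6) − 3 = 2, and the invariant factors of ∂_2 are all 1, so H_1 ≅ Z^2.
  H_2: rank ker ∂_2 − rank ∂_3 = (3 − 3) − 0 = 0, and there is no ∂_3, so H_2 ≅ 0.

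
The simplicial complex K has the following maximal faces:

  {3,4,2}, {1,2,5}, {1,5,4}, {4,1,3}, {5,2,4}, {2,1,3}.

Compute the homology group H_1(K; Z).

We work with the vertex ordering 1 < 2 < 3 < 4 < 5. The simplices of K, each written with vertices in increasing order, are:

  0-simplices (5): [1], [2], [3], [4], [5]
  1-simplices (9): [1,2], [1,3], [1,4], [1,5], [2,3], [2,4], [2,5], [3,4], [4,5]
  2-simplices (6): [1,2,3], [1,2,5], [1,3,4], [1,4,5], [2,3,4], [2,4,5]

Hence C_0 ≅ Z^5, C_1 ≅ Z^9, C_2 ≅ Z^6.

∂_1: C_1 → C_0 maps an edge to its endpoints' difference, ∂[p,q] = q − p.
This gives a 5×9 integer matrix of rank 4; reducing to Smith normal form yields diagonal entries (1,1,1,1).

∂_2: C_2 → C_1 acts by ∂[p,q,r] = [q,r] − [p,r] + [p,q]. For instance
  ∂[1,4,5] = [4,5] − [1,5] + [1,4],
  ∂[1,2,5] = [2,5] − [1,5] + [1,2].
The 9×6 boundary matrix has rank 5 and Smith normal form diag(1,1,1,1,1).

From H_k ≅ ker(∂_k) / im(∂_{k+1}) we obtain:

  H_1: rank ker ∂_1 − rank ∂_2 = (9 − 4) − 5 = 0, and the invariant factors of ∂_2 are all 1, so H_1 ≅ 0.

(K is a triangulation of the 2-sphere S^2.)

H_1 = 0.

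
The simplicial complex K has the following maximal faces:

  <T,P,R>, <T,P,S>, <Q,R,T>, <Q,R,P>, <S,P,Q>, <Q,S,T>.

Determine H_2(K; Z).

Order the vertices as P < Q < R < S < T. Listing each simplex with vertices in this order, K has dimension 2 with simplices:

  0-simplices (5): P, Q, R, S, T
  1-simplices (9): PQ, PR, PS, PT, QR, QS, QT, RT, ST
  2-simplices (6): PQR, PQS, PRT, PST, QRT, QST

Hence C_0 ≅ Z^5, C_1 ≅ Z^9, C_2 ≅ Z^6.

Boundary ∂_1: C_1 → C_0 sends each edge [p,q] (with p < q) to q − p.
This gives a 5×9 integer matrix of rank 4; reducing to Smith normal form yields diagonal entries (1,1,1,1).

∂_2: C_2 → C_1 acts by ∂[p,q,r] = [q,r] − [p,r] + [p,q]. For instance
  ∂PQS = QS − PS + PQ,
  ∂PST = ST − PT + PS.
This gives a 9×6 integer matrix of rank 5; reducing to Smith normal form yields diagonal entries (1,1,1,1,1).

Computing H_k = (kernel of ∂_k) / (image of ∂_{k+1}):

  H_2: rank ker ∂_2 − rank ∂_3 = (6 − 5) − 0 = 1, and there is no ∂_3, so H_2 ≅ Z.

H_2 ≅ Z.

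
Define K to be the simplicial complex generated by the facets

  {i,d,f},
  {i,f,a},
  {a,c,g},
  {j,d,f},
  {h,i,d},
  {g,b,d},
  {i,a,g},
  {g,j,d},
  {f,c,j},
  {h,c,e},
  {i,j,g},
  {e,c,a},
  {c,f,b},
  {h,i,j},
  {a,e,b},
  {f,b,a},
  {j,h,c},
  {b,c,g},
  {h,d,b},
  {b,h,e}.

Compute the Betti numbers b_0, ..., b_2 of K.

b_0 = 1, b_1 = 1, b_2 = 0.

K has 10 vertices, 30 edges, 20 triangles.
rank ∂_0 = 0, rank ∂_1 = 9 ⇒ b_0 = 10 − 0 − 9 = 1; all invariant factors of ∂_1 are 1 so no torsion. So H_0 ≅ Z.
rank ∂_1 = 9, rank ∂_2 = 20 ⇒ b_1 = 30 − 9 − 20 = 1; ∂_2 has invariant factor(s) [2] giving torsion. So H_1 ≅ Z ⊕ Z/2.
rank ∂_2 = 20, rank ∂_3 = 0 ⇒ b_2 = 20 − 20 − 0 = 0. So H_2 ≅ 0.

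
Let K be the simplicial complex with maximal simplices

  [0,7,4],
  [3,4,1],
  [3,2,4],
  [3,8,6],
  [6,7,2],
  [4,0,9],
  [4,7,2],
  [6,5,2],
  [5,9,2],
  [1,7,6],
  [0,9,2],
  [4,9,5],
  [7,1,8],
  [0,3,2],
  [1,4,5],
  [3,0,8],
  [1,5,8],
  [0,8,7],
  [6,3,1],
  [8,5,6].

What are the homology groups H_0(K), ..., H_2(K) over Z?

Order the vertices as 0 < 1 < 2 < 3 < 4 < 5 < 6 < 7 < 8 < 9. Listing each simplex with vertices in this order, K has dimension 2 with simplices:

  0-simplices (10): [0], [1], [2], [3], [4], [5], [6], [7], [8], [9]
  1-simplices (30): (30 of them)
  2-simplices (20): (20 of them)

giving chain groups C_0 ≅ Z^10, C_1 ≅ Z^30, C_2 ≅ Z^20.

The boundary map ∂_1: C_1 → C_0 maps an edge to its endpoints' difference, ∂[p,q] = q − p. For instance
  ∂[2,6] = [6] − [2].
This gives a 10×30 integer matrix of rank 9; reducing to Smith normal form yields diagonal entries (1,1,1,1,1,1,1,1,1).

Boundary ∂_2: C_2 → C_1 acts by ∂[p,q,r] = [q,r] − [p,r] + [p,q]. For instance
  ∂[0,2,9] = [2,9] − [0,9] + [0,2],
  ∂[3,6,8] = [6,8] − [3,8] + [3,6].
This gives a 30×20 integer matrix of rank 20; reducing to Smith normal form yields diagonal entries (1,1,1,1,1,1,1,1,1,1,1,1,1,1,1,1,1,1,1,2).

Now H_k = ker ∂_k / im ∂_{k+1}, so:

  H_0: rank C_0 − rank ∂_1 = 10 − 9 = 1, and the invariant factors of ∂_1 are all 1, so H_0 = Z.
  H_1: rank ker ∂_1 − rank ∂_2 = (30 − 9) − 20 = 1, and ∂_2 has invariant factor 2 > 1, so H_1 = Z ⊕ Z/2Z.
  H_2: rank ker ∂_2 − rank ∂_3 = (20 − 20) − 0 = 0, and there is no ∂_3, so H_2 = 0.

H_0 = Z,  H_1 = Z ⊕ Z/2Z,  H_2 = 0.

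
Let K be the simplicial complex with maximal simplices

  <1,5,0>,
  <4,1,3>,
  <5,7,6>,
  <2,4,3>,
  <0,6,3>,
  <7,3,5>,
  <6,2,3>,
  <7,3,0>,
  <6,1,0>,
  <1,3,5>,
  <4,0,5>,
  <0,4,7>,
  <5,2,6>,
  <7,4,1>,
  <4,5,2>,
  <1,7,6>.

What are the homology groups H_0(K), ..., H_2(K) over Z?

Take the total order 0 < 1 < 2 < 3 < 4 < 5 < 6 < 7 on the vertex set. Then K (dimension 2) consists of the simplices:

  0-simplices (8): [0], [1], [2], [3], [4], [5], [6], [7]
  1-simplices (24): (24 of them)
  2-simplices (16): [0,1,5], [0,1,6], [0,3,6], [0,3,7], [0,4,5], [0,4,7], [1,3,4], [1,3,5], [1,4,7], [1,6,7], [2,3,4], [2,3,6], [2,4,5], [2,5,6], [3,5,7], [5,6,7]

Hence C_0 ≅ Z^8, C_1 ≅ Z^24, C_2 ≅ Z^16.

The boundary map ∂_1: C_1 → C_0 sends each edge [p,q] (with p < q) to q − p.
This gives a 8×24 integer matrix of rank 7; reducing to Smith normal form yields diagonal entries (1,1,1,1,1,1,1).

∂_2: C_2 → C_1 sends each 2-simplex [p,q,r] to [q,r] − [p,r] + [p,q]. For instance
  ∂[2,5,6] = [5,6] − [2,6] + [2,5],
  ∂[2,4,5] = [4,5] − [2,5] + [2,4].
This gives a 24×16 integer matrix of rank 15; reducing to Smith normal form yields diagonal entries (1,1,1,1,1,1,1,1,1,1,1,1,1,1,1).

Computing H_k = (kernel of ∂_k) / (image of ∂_{k+1}):

  H_0: rank C_0 − rank ∂_1 = 8 − 7 = 1, and the invariant factors of ∂_1 are all 1, so H_0 = Z.
  H_1: rank ker ∂_1 − rank ∂_2 = (24 − 7) − 15 = 2, and the invariant factors of ∂_2 are all 1, so H_1 = Z^2.
  H_2: rank ker ∂_2 − rank ∂_3 = (16 − 15) − 0 = 1, and there is no ∂_3, so H_2 = Z.

H_0 = Z,  H_1 = Z^2,  H_2 = Z.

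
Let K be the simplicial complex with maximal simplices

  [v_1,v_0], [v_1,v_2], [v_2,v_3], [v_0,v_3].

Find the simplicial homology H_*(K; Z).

Take the total order v_0 < v_1 < v_2 < v_3 on the vertex set. Then K (dimension 1) consists of the simplices:

  0-simplices (4): [v_0], [v_1], [v_2], [v_3]
  1-simplices (4): [v_0,v_1], [v_0,v_3], [v_1,v_2], [v_2,v_3]

Hence C_0 ≅ Z^4, C_1 ≅ Z^4.

∂_1: C_1 → C_0 maps an edge to its endpoints' difference, ∂[p,q] = q − p.
The resulting 4×4 matrix has rank 3, and its Smith normal form has invariant factors (1,1,1).

Computing H_k = (kernel of ∂_k) / (image of ∂_{k+1}):

  H_0: rank C_0 − rank ∂_1 = 4 − 3 = 1, and the invariant factors of ∂_1 are all 1, so H_0 = Z.
  H_1: rank ker ∂_1 − rank ∂_2 = (4 − 3) − 0 = 1, and there is no ∂_2, so H_1 = Z.

As a check, the Euler characteristic is 4 − 4 = 0, which agrees with 1 − 1 = 0.

H_0 ≅ Z,  H_1 ≅ Z.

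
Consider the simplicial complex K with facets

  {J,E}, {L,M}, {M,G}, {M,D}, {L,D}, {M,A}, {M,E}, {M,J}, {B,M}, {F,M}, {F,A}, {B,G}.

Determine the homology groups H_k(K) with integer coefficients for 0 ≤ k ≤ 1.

H_0 ≅ Z,  H_1 ≅ Z^4.

Order the vertices as A < B < D < E < F < G < J < L < M. Listing each simplex with vertices in this order, K has dimension 1 with simplices:

  0-simplices (9): A, B, D, E, F, G, J, L, M
  1-simplices (12): AF, AM, BG, BM, DL, DM, EJ, EM, FM, GM, JM, LM

so the chain groups are C_0 ≅ Z^9, C_1 ≅ Z^12.

The boundary map ∂_1: C_1 → C_0 sends each edge [p,q] (with p < q) to q − p. For instance
  ∂EM = M − E.
The 9×12 boundary matrix has rank 8 and Smith normal form diag(1,1,1,1,1,1,1,1).

Reading off H_k = ker ∂_k / im ∂_{k+1}:

  H_0: rank C_0 − rank ∂_1 = 9 − 8 = 1, and the invariant factors of ∂_1 are all 1, so H_0 = Z.
  H_1: rank ker ∂_1 − rank ∂_2 = (12 − 8) − 0 = 4, and there is no ∂_2, so H_1 = Z^4.

(K is a triangulation of a wedge of 4 circles.)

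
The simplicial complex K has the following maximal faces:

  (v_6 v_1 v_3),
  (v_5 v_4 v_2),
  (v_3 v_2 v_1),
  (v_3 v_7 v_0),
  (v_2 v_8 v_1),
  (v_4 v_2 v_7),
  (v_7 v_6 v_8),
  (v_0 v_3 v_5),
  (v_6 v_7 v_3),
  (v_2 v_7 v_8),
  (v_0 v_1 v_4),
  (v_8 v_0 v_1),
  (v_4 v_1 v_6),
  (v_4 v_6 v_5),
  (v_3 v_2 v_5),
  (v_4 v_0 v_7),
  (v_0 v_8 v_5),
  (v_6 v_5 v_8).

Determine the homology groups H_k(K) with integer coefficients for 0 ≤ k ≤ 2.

H_0 = Z,  H_1 = Z^2,  H_2 = Z.

Order the vertices as v_0 < v_1 < v_2 < v_3 < v_4 < v_5 < v_6 < v_7 < v_8. Listing each simplex with vertices in this order, K has dimension 2 with simplices:

  0-simplices (9): [v_0], [v_1], [v_2], [v_3], [v_4], [v_5], [v_6], [v_7], [v_8]
  1-simplices (27): (27 of them)
  2-simplices (18): (18 of them)

giving chain groups C_0 ≅ Z^9, C_1 ≅ Z^27, C_2 ≅ Z^18.

∂_1: C_1 → C_0 is given by ∂[p,q] = [q] − [p]. For instance
  ∂[v_3,v_5] = [v_5] − [v_3].
The 9×27 boundary matrix has rank 8 and Smith normal form diag(1,1,1,1,1,1,1,1).

∂_2: C_2 → C_1 maps a triangle to the signed sum of its edges. For instance
  ∂[v_0,v_1,v_8] = [v_1,v_8] − [v_0,v_8] + [v_0,v_1],
  ∂[v_3,v_6,v_7] = [v_6,v_7] − [v_3,v_7] + [v_3,v_6].
As a 27×18 matrix over Z this has rank 17, with invariant factors (1,1,1,1,1,1,1,1,1,1,1,1,1,1,1,1,1).

Computing H_k = (kernel of ∂_k) / (image of ∂_{k+1}):

  H_0: rank C_0 − rank ∂_1 = 9 − 8 = 1, and the invariant factors of ∂_1 are all 1, so H_0 = Z.
  H_1: rank ker ∂_1 − rank ∂_2 = (27 − 8) − 17 = 2, and the invariant factors of ∂_2 are all 1, so H_1 = Z^2.
  H_2: rank ker ∂_2 − rank ∂_3 = (18 − 17) − 0 = 1, and there is no ∂_3, so H_2 = Z.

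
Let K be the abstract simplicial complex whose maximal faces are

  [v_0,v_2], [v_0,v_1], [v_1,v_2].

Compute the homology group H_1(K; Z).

Order the vertices as v_0 < v_1 < v_2. Listing each simplex with vertices in this order, K has dimension 1 with simplices:

  0-simplices (3): [v_0], [v_1], [v_2]
  1-simplices (3): [v_0,v_1], [v_0,v_2], [v_1,v_2]

Hence C_0 ≅ Z^3, C_1 ≅ Z^3.

Boundary ∂_1: C_1 → C_0 maps an edge to its endpoints' difference, ∂[p,q] = q − p.
The 3×3 boundary matrix has rank 2 and Smith normal form diag(1,1).

From H_k ≅ ker(∂_k) / im(∂_{k+1}) we obtain:

  H_1: rank ker ∂_1 − rank ∂_2 = (3 − 2) − 0 = 1, and there is no ∂_2, so H_1 ≅ Z.

(K is a triangulation of the circle S^1.)

H_1 ≅ Z.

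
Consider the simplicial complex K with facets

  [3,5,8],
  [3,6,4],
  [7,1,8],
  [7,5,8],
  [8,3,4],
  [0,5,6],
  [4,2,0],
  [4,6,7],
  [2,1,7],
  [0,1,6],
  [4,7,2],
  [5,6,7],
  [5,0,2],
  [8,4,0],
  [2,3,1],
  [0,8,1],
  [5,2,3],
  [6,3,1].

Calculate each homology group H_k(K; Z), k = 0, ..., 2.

K has 9 vertices, 27 edges, 18 triangles.
rank ∂_0 = 0, rank ∂_1 = 8 ⇒ b_0 = 9 − 0 − 8 = 1; all invariant factors of ∂_1 are 1 so no torsion. So H_0 ≅ Z.
rank ∂_1 = 8, rank ∂_2 = 17 ⇒ b_1 = 27 − 8 − 17 = 2; all invariant factors of ∂_2 are 1 so no torsion. So H_1 ≅ Z^2.
rank ∂_2 = 17, rank ∂_3 = 0 ⇒ b_2 = 18 − 17 − 0 = 1. So H_2 ≅ Z.

H_0 = Z,  H_1 = Z^2,  H_2 = Z.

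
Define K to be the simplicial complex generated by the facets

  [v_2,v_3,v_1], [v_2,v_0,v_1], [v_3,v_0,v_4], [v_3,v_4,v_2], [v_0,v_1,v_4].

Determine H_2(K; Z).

H_2 = 0.

Order the vertices as v_0 < v_1 < v_2 < v_3 < v_4. Listing each simplex with vertices in this order, K has dimension 2 with simplices:

  0-simplices (5): [v_0], [v_1], [v_2], [v_3], [v_4]
  1-simplices (10): [v_0,v_1], [v_0,v_2], [v_0,v_3], [v_0,v_4], [v_1,v_2], [v_1,v_3], [v_1,v_4], [v_2,v_3], [v_2,v_4], [v_3,v_4]
  2-simplices (5): [v_0,v_1,v_2], [v_0,v_1,v_4], [v_0,v_3,v_4], [v_1,v_2,v_3], [v_2,v_3,v_4]

so the chain groups are C_0 ≅ Z^5, C_1 ≅ Z^10, C_2 ≅ Z^5.

∂_1: C_1 → C_0 maps an edge to its endpoints' difference, ∂[p,q] = q − p. For instance
  ∂[v_0,v_4] = [v_4] − [v_0].
The resulting 5×10 matrix has rank 4, and its Smith normal form has invariant factors (1,1,1,1).

The boundary map ∂_2: C_2 → C_1 acts by ∂[p,q,r] = [q,r] − [p,r] + [p,q]. For instance
  ∂[v_0,v_1,v_2] = [v_1,v_2] − [v_0,v_2] + [v_0,v_1],
  ∂[v_1,v_2,v_3] = [v_2,v_3] − [v_1,v_3] + [v_1,v_2].
As a 10×5 matrix over Z this has rank 5, with invariant factors (1,1,1,1,1).

Computing H_k = (kernel of ∂_k) / (image of ∂_{k+1}):

  H_2: rank ker ∂_2 − rank ∂_3 = (5 − 5) − 0 = 0, and there is no ∂_3, so H_2 = 0.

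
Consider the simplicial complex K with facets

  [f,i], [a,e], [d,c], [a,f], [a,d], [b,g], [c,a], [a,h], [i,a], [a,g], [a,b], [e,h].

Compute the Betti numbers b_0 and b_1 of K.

Fix the vertex order a < b < c < d < e < f < g < h < i and write every simplex with vertices in increasing order. Then dim K = 1 and the simplices of K are:

  0-simplices (9): a, b, c, d, e, f, g, h, i
  1-simplices (12): ab, ac, ad, ae, af, ag, ah, ai, bg, cd, eh, fi

giving chain groups C_0 ≅ Z^9, C_1 ≅ Z^12.

Boundary ∂_1: C_1 → C_0 is given by ∂[p,q] = [q] − [p]. For instance
  ∂ae = e − a.
The 9×12 boundary matrix has rank 8 and Smith normal form diag(1,1,1,1,1,1,1,1).

Reading off H_k = ker ∂_k / im ∂_{k+1}:

  H_0: rank C_0 − rank ∂_1 = 9 − 8 = 1, and the invariant factors of ∂_1 are all 1, so H_0 ≅ Z.
  H_1: rank ker ∂_1 − rank ∂_2 = (12 − 8) − 0 = 4, and there is no ∂_2, so H_1 ≅ Z^4.

As a check, the Euler characteristic is 9 − 12 = -3, which agrees with 1 − 4 = -3.
(K is a triangulation of a wedge of 4 circles.)

Hence the Betti numbers are b_0 = 1, b_1 = 4.

b_0 = 1, b_1 = 4.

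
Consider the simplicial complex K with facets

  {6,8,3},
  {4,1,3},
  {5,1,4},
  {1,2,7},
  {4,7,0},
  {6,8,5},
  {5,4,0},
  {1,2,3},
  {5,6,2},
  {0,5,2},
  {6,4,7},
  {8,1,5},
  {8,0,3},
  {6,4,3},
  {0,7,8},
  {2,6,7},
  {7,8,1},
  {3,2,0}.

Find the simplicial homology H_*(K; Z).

Take the total order 0 < 1 < 2 < 3 < 4 < 5 < 6 < 7 < 8 on the vertex set. Then K (dimension 2) consists of the simplices:

  0-simplices (9): [0], [1], [2], [3], [4], [5], [6], [7], [8]
  1-simplices (27): (27 of them)
  2-simplices (18): [0,2,3], [0,2,5], [0,3,8], [0,4,5], [0,4,7], [0,7,8], [1,2,3], [1,2,7], [1,3,4], [1,4,5], [1,5,8], [1,7,8], [2,5,6], [2,6,7], [3,4,6], [3,6,8], [4,6,7], [5,6,8]

giving chain groups C_0 ≅ Z^9, C_1 ≅ Z^27, C_2 ≅ Z^18.

The boundary map ∂_1: C_1 → C_0 is given by ∂[p,q] = [q] − [p].
This gives a 9×27 integer matrix of rank 8; reducing to Smith normal form yields diagonal entries (1,1,1,1,1,1,1,1).

∂_2: C_2 → C_1 acts by ∂[p,q,r] = [q,r] − [p,r] + [p,q]. For instance
  ∂[0,7,8] = [7,8] − [0,8] + [0,7],
  ∂[5,6,8] = [6,8] − [5,8] + [5,6].
This gives a 27×18 integer matrix of rank 17; reducing to Smith normal form yields diagonal entries (1,1,1,1,1,1,1,1,1,1,1,1,1,1,1,1,1).

Now H_k = ker ∂_k / im ∂_{k+1}, so:

  H_0: rank C_0 − rank ∂_1 = 9 − 8 = 1, and the invariant factors of ∂_1 are all 1, so H_0 = Z.
  H_1: rank ker ∂_1 − rank ∂_2 = (27 − 8) − 17 = 2, and the invariant factors of ∂_2 are all 1, so H_1 = Z^2.
  H_2: rank ker ∂_2 − rank ∂_3 = (18 − 17) − 0 = 1, and there is no ∂_3, so H_2 = Z.

H_0 = Z,  H_1 = Z^2,  H_2 = Z.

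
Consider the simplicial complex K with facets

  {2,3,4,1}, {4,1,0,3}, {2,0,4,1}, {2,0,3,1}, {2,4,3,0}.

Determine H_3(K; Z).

H_3 = Z.

We work with the vertex ordering 0 < 1 < 2 < 3 < 4. The simplices of K, each written with vertices in increasing order, are:

  0-simplices (5): [0], [1], [2], [3], [4]
  1-simplices (10): [0,1], [0,2], [0,3], [0,4], [1,2], [1,3], [1,4], [2,3], [2,4], [3,4]
  2-simplices (10): [0,1,2], [0,1,3], [0,1,4], [0,2,3], [0,2,4], [0,3,4], [1,2,3], [1,2,4], [1,3,4], [2,3,4]
  3-simplices (5): [0,1,2,3], [0,1,2,4], [0,1,3,4], [0,2,3,4], [1,2,3,4]

giving chain groups C_0 ≅ Z^5, C_1 ≅ Z^10, C_2 ≅ Z^10, C_3 ≅ Z^5.

∂_1: C_1 → C_0 maps an edge to its endpoints' difference, ∂[p,q] = q − p.
The 5×10 boundary matrix has rank 4 and Smith normal form diag(1,1,1,1).

Boundary ∂_2: C_2 → C_1 sends each 2-simplex [p,q,r] to [q,r] − [p,r] + [p,q]. For instance
  ∂[1,3,4] = [3,4] − [1,4] + [1,3],
  ∂[0,3,4] = [3,4] − [0,4] + [0,3].
This gives a 10×10 integer matrix of rank 6; reducing to Smith normal form yields diagonal entries (1,1,1,1,1,1).

Boundary ∂_3: C_3 → C_2 sends each 3-simplex σ to the alternating sum Σ_i (−1)^i (σ with its i-th vertex removed). For instance
  ∂[0,1,2,3] = [1,2,3] − [0,2,3] + [0,1,3] − [0,1,2],
  ∂[0,1,3,4] = [1,3,4] − [0,3,4] + [0,1,4] − [0,1,3].
The resulting 10×5 matrix has rank 4, and its Smith normal form has invariant factors (1,1,1,1).

Reading off H_k = ker ∂_k / im ∂_{k+1}:

  H_3: rank ker ∂_3 − rank ∂_4 = (5 − 4) − 0 = 1, and there is no ∂_4, so H_3 = Z.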